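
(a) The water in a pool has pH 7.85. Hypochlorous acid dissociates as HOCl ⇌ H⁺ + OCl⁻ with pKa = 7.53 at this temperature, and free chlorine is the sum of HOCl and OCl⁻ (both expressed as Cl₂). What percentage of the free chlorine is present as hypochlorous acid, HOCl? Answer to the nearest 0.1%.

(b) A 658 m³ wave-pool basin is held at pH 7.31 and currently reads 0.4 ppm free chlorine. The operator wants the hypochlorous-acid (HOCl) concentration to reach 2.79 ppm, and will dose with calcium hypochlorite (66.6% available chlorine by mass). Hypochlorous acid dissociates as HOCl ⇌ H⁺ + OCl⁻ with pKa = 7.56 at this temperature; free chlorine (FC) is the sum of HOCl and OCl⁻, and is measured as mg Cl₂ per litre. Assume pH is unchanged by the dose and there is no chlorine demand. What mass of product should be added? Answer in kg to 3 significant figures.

(a) 32.4%; (b) 3.91 kg

(a) [OCl⁻]/[HOCl] = 10^(pH − pKa) = 10^(7.85 − 7.53) = 10^0.32 = 2.089.
(a) Fraction as HOCl = 1 / (1 + 2.089) = 0.3237.

(b) Volume: 658 m³ = 658,000 L.
(b) [OCl⁻]/[HOCl] = 10^(pH − pKa) = 10^(7.31 − 7.56) = 0.5623; fraction as HOCl = 1/(1 + 0.5623) = 0.6401.
(b) Free chlorine required for 2.79 ppm HOCl: 2.79 / 0.6401 = 4.359 ppm.
(b) FC to add: 4.359 − 0.4 = 3.959 mg/L as Cl₂.
(b) Cl₂ equivalent: 3.959 mg/L × 658,000 L = 2605 g.
(b) Product at 66.6% available Cl: 2605 / 0.666 = 3911 g.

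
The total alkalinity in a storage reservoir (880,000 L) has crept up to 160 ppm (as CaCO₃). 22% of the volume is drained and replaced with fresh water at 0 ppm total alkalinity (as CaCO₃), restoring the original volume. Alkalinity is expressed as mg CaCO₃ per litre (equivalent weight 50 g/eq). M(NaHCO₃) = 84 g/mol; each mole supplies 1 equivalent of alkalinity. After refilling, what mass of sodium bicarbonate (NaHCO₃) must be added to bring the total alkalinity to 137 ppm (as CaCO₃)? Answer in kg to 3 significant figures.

After draining 22% and refilling: 160 × 0.78 + 0 × 0.22 = 124.8 ppm.
Deficit to target: 137 − 124.8 = 12.2 mg/L.
As CaCO₃: 12.2 mg/L × 880,000 L = 10,740 g; ÷ 50 g/eq ÷ 1 = 214.7 mol NaHCO₃.
Mass: 214.7 × 84 = 18,040 g.

18.0 kg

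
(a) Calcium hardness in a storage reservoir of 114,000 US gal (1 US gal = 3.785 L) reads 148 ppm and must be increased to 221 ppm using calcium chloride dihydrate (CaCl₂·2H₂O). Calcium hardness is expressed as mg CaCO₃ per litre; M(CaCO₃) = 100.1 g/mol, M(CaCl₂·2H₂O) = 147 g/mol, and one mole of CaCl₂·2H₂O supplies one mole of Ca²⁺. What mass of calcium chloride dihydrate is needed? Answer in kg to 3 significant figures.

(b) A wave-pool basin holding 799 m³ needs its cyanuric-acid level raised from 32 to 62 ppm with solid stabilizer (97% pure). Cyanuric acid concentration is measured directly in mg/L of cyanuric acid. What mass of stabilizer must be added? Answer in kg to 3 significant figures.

(a) 46.3 kg; (b) 24.7 kg

(a) Volume: 114,000 US gal × 3.785 L/gal = 431,490 L.
(a) Hardness to add: (221 − 148) = 73 mg/L as CaCO₃ × 431,490 L = 31,500 g as CaCO₃.
(a) Moles of Ca²⁺ (1 mol Ca²⁺ ≡ 1 mol CaCO₃): 31,500 / 100.1 g/mol = 314.7 mol.
(a) Mass of CaCl₂·2H₂O: 314.7 × 147 = 46,260 g.

(b) Volume: 799 m³ = 799,000 L.
(b) CYA to add: (62 − 32) = 30 mg/L × 799,000 L = 23,970 g cyanuric acid.
(b) At 97% purity: 23,970 / 0.97 = 24,710 g product.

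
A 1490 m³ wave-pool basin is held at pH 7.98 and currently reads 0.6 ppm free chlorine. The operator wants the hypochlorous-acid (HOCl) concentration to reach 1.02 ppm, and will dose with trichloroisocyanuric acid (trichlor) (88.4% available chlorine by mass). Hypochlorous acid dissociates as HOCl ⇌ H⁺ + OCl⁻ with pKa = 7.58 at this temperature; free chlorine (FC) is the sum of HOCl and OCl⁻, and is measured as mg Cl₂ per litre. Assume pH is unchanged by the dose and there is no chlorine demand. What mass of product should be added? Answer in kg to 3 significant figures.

5.03 kg

Volume: 1490 m³ = 1,490,000 L.
[OCl⁻]/[HOCl] = 10^(pH − pKa) = 10^(7.98 − 7.58) = 2.512; fraction as HOCl = 1/(1 + 2.512) = 0.2847.
Free chlorine required for 1.02 ppm HOCl: 1.02 / 0.2847 = 3.582 ppm.
FC to add: 3.582 − 0.6 = 2.982 mg/L as Cl₂.
Cl₂ equivalent: 2.982 mg/L × 1,490,000 L = 4443 g.
Product at 88.4% available Cl: 4443 / 0.884 = 5026 g.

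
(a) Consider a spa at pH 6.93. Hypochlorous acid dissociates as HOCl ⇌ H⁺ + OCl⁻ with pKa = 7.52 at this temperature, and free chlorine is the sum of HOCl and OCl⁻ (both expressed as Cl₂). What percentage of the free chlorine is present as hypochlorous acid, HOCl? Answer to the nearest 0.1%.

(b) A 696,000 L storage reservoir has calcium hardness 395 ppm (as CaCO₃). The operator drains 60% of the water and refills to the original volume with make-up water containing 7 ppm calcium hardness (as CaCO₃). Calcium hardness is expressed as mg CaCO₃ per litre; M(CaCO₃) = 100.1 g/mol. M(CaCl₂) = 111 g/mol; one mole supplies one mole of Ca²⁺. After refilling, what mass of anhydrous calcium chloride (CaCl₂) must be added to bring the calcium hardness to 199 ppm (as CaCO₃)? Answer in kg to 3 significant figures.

(a) 79.6%; (b) 28.4 kg

(a) [OCl⁻]/[HOCl] = 10^(pH − pKa) = 10^(6.93 − 7.52) = 10^-0.59 = 0.257.
(a) Fraction as HOCl = 1 / (1 + 0.257) = 0.7955.

(b) After draining 60% and refilling: 395 × 0.40 + 7 × 0.60 = 162.2 ppm.
(b) Deficit to target: 199 − 162.2 = 36.8 mg/L.
(b) As CaCO₃: 36.8 mg/L × 696,000 L = 25,610 g; ÷ 100.1 = 255.9 mol Ca²⁺.
(b) Mass: 255.9 × 111 = 28,400 g.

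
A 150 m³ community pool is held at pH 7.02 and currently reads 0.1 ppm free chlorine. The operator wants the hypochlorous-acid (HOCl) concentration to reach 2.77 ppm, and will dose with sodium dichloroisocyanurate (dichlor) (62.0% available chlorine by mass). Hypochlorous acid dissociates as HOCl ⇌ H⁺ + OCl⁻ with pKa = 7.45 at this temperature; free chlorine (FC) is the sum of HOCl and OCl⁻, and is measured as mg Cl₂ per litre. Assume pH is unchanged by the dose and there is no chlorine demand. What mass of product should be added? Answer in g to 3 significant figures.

895 g

Volume: 150 m³ = 150,000 L.
[OCl⁻]/[HOCl] = 10^(pH − pKa) = 10^(7.02 − 7.45) = 0.3715; fraction as HOCl = 1/(1 + 0.3715) = 0.7291.
Free chlorine required for 2.77 ppm HOCl: 2.77 / 0.7291 = 3.799 ppm.
FC to add: 3.799 − 0.1 = 3.699 mg/L as Cl₂.
Cl₂ equivalent: 3.699 mg/L × 150,000 L = 554.9 g.
Product at 62.0% available Cl: 554.9 / 0.62 = 895 g.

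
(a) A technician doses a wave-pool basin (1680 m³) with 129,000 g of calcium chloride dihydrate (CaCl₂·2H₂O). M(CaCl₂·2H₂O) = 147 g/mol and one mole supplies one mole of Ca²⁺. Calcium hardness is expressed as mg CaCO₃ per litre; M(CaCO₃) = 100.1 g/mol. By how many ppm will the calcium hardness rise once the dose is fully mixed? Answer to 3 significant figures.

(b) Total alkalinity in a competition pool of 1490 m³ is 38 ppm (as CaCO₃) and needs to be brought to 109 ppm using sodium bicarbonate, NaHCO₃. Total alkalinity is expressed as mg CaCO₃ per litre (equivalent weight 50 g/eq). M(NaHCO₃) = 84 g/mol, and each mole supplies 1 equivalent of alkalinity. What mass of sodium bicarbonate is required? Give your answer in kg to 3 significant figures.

(a) 52.3 ppm; (b) 178 kg

(a) Volume: 1680 m³ = 1,680,000 L.
(a) Moles of Ca²⁺: 129,000 g ÷ 147 g/mol = 877.6 mol.
(a) As CaCO₃: 877.6 mol × 100.1 g/mol = 87,840 g.
(a) Rise: 87,840 g / 1,680,000 L × 1000 = 52.29 mg/L.

(b) Volume: 1490 m³ = 1,490,000 L.
(b) Alkalinity to add: (109 − 38) = 71 mg/L as CaCO₃ × 1,490,000 L = 105,800 g as CaCO₃.
(b) Equivalents: 105,800 g ÷ 50 g/eq = 2116 eq.
(b) NaHCO₃ supplies 1 eq per mole → 2116 mol.
(b) Mass: 2116 mol × 84 g/mol = 177,700 g.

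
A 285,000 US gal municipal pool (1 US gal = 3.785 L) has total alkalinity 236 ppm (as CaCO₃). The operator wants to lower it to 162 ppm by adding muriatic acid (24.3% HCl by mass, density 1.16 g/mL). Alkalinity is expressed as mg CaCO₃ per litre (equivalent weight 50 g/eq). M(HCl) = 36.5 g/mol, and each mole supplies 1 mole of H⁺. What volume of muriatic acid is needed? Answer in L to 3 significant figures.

Volume: 285,000 US gal × 3.785 L/gal = 1,078,725 L.
Alkalinity to neutralize: (236 − 162) = 74 mg/L as CaCO₃ × 1,078,725 L = 79,830 g as CaCO₃.
Equivalents of H⁺ required: 79,830 ÷ 50 g/eq = 1597 eq = 1597 mol HCl.
Mass of HCl: 1597 × 36.5 = 58,270 g.
Mass of 24.3% solution: 58,270 / 0.243 = 239,800 g.
Volume: 239,800 g ÷ 1.16 g/mL = 206,700 mL.

207 L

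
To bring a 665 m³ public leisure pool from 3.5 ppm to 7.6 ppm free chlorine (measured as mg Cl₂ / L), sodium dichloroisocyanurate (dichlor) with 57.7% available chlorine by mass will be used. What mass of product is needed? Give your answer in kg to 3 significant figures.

Volume: 665 m³ = 665,000 L.
Chlorine deficit: 7.6 − 3.5 = 4.1 ppm = 4.1 mg/L as Cl₂.
Cl₂ equivalent needed: 4.1 mg/L × 665,000 L = 2,726,000 mg = 2726 g.
Product at 57.7% available chlorine: 2726 / 0.577 = 4725 g.

4.73 kg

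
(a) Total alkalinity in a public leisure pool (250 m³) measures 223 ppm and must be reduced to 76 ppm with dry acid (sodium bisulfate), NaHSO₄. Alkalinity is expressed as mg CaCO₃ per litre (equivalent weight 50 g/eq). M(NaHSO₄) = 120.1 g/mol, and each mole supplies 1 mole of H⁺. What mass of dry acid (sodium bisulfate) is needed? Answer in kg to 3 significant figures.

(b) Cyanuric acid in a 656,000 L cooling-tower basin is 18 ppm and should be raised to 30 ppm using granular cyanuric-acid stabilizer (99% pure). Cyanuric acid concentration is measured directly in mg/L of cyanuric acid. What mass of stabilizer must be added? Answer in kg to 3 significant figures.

(a) Volume: 250 m³ = 250,000 L.
(a) Alkalinity to neutralize: (223 − 76) = 147 mg/L as CaCO₃ × 250,000 L = 36,750 g as CaCO₃.
(a) Equivalents of H⁺ required: 36,750 ÷ 50 g/eq = 735 eq = 735 mol NaHSO₄.
(a) Mass of NaHSO₄: 735 × 120.1 = 88,270 g.

(b) CYA to add: (30 − 18) = 12 mg/L × 656,000 L = 7872 g cyanuric acid.
(b) At 99% purity: 7872 / 0.99 = 7952 g product.

(a) 88.3 kg; (b) 7.95 kg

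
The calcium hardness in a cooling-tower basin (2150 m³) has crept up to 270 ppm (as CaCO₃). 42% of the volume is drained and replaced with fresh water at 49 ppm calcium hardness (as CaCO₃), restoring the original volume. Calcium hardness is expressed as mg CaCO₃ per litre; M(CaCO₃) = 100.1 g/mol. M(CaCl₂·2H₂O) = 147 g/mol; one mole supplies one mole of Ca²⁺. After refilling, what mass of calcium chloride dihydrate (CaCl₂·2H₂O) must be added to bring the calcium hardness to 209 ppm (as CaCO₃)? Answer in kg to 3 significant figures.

100 kg

Volume: 2150 m³ = 2,150,000 L.
After draining 42% and refilling: 270 × 0.58 + 49 × 0.42 = 177.18 ppm.
Deficit to target: 209 − 177.18 = 31.82 mg/L.
As CaCO₃: 31.82 mg/L × 2,150,000 L = 68,410 g; ÷ 100.1 = 683.4 mol Ca²⁺.
Mass: 683.4 × 147 = 100,500 g.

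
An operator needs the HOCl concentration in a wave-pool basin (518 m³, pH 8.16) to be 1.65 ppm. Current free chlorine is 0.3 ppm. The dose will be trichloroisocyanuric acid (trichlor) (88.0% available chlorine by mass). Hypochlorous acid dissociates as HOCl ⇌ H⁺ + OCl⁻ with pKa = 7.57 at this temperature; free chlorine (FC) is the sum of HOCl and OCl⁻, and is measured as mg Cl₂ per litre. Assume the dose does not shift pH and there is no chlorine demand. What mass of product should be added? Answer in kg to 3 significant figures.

Volume: 518 m³ = 518,000 L.
[OCl⁻]/[HOCl] = 10^(pH − pKa) = 10^(8.16 − 7.57) = 3.89; fraction as HOCl = 1/(1 + 3.89) = 0.2045.
Free chlorine required for 1.65 ppm HOCl: 1.65 / 0.2045 = 8.069 ppm.
FC to add: 8.069 − 0.3 = 7.769 mg/L as Cl₂.
Cl₂ equivalent: 7.769 mg/L × 518,000 L = 4024 g.
Product at 88.0% available Cl: 4024 / 0.88 = 4573 g.

4.57 kg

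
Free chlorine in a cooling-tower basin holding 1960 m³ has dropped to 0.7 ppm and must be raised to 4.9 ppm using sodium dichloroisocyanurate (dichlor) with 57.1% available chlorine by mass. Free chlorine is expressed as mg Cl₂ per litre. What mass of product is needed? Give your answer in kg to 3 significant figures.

Volume: 1960 m³ = 1,960,000 L.
Chlorine deficit: 4.9 − 0.7 = 4.2 ppm = 4.2 mg/L as Cl₂.
Cl₂ equivalent needed: 4.2 mg/L × 1,960,000 L = 8,232,000 mg = 8232 g.
Product at 57.1% available chlorine: 8232 / 0.571 = 14,420 g.

14.4 kg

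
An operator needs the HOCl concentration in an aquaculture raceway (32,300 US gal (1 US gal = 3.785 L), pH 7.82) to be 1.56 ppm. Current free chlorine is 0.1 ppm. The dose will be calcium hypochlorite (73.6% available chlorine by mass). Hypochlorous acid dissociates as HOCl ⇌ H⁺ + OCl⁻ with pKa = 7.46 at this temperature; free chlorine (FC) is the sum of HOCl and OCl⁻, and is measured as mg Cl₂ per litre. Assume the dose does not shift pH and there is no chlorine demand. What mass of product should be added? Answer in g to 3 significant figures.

Volume: 32,300 US gal × 3.785 L/gal = 122,256 L.
[OCl⁻]/[HOCl] = 10^(pH − pKa) = 10^(7.82 − 7.46) = 2.291; fraction as HOCl = 1/(1 + 2.291) = 0.3039.
Free chlorine required for 1.56 ppm HOCl: 1.56 / 0.3039 = 5.134 ppm.
FC to add: 5.134 − 0.1 = 5.034 mg/L as Cl₂.
Cl₂ equivalent: 5.034 mg/L × 122,256 L = 615.4 g.
Product at 73.6% available Cl: 615.4 / 0.736 = 836.1 g.

836 g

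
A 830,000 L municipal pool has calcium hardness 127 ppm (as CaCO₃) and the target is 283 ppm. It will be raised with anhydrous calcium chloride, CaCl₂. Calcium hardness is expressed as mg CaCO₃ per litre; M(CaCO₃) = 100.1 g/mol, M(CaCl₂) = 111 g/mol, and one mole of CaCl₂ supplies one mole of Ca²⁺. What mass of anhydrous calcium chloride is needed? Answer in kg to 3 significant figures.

144 kg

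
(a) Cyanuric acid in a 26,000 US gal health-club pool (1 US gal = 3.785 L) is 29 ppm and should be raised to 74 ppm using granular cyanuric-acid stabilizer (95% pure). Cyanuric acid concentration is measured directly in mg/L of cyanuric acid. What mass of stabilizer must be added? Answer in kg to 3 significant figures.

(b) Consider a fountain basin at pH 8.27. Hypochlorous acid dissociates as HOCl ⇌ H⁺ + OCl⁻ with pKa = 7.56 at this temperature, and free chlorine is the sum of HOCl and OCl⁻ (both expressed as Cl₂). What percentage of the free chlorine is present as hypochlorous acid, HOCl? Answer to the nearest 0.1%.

(a) 4.66 kg; (b) 16.3%

(a) Volume: 26,000 US gal × 3.785 L/gal = 98,410 L.
(a) CYA to add: (74 − 29) = 45 mg/L × 98,410 L = 4428 g cyanuric acid.
(a) At 95% purity: 4428 / 0.95 = 4662 g product.

(b) [OCl⁻]/[HOCl] = 10^(pH − pKa) = 10^(8.27 − 7.56) = 10^0.71 = 5.129.
(b) Fraction as HOCl = 1 / (1 + 5.129) = 0.1632.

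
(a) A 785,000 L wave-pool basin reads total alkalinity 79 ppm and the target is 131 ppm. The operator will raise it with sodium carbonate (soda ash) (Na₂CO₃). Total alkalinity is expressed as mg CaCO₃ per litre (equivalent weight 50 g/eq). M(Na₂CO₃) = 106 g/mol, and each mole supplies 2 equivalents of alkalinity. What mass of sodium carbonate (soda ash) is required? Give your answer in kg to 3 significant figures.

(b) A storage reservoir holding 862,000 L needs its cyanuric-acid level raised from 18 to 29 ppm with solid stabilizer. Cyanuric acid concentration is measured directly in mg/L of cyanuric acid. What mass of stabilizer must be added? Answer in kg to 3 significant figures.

(a) 43.3 kg; (b) 9.48 kg

(a) Alkalinity to add: (131 − 79) = 52 mg/L as CaCO₃ × 785,000 L = 40,820 g as CaCO₃.
(a) Equivalents: 40,820 g ÷ 50 g/eq = 816.4 eq.
(a) Each mole of Na₂CO₃ supplies 2 eq, so 816.4 / 2 = 408.2 mol.
(a) Mass: 408.2 mol × 106 g/mol = 43,270 g.

(b) CYA to add: (29 − 18) = 11 mg/L × 862,000 L = 9482 g cyanuric acid.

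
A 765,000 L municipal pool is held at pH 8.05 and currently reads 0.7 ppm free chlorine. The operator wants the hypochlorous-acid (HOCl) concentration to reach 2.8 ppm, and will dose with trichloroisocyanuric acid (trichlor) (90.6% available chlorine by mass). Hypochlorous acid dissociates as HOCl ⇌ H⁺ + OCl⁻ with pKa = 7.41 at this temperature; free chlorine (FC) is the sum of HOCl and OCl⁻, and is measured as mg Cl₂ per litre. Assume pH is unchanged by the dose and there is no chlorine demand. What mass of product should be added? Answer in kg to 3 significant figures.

12.1 kg

[OCl⁻]/[HOCl] = 10^(pH − pKa) = 10^(8.05 − 7.41) = 4.365; fraction as HOCl = 1/(1 + 4.365) = 0.1864.
Free chlorine required for 2.8 ppm HOCl: 2.8 / 0.1864 = 15.02 ppm.
FC to add: 15.02 − 0.7 = 14.32 mg/L as Cl₂.
Cl₂ equivalent: 14.32 mg/L × 765,000 L = 10,960 g.
Product at 90.6% available Cl: 10,960 / 0.906 = 12,090 g.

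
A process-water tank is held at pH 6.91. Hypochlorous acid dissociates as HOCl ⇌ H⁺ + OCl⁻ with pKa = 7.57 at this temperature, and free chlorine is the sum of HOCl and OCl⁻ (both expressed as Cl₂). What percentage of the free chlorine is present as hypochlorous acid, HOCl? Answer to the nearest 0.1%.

82.0%

[OCl⁻]/[HOCl] = 10^(pH − pKa) = 10^(6.91 − 7.57) = 10^-0.66 = 0.2188.
Fraction as HOCl = 1 / (1 + 0.2188) = 0.8205.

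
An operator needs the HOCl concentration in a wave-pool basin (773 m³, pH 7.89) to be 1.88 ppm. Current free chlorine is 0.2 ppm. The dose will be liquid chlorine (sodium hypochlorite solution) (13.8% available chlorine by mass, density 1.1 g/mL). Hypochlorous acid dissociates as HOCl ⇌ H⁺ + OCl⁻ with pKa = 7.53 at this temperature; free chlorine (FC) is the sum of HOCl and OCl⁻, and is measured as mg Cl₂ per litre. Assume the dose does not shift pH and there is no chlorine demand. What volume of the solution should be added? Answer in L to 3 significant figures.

Volume: 773 m³ = 773,000 L.
[OCl⁻]/[HOCl] = 10^(pH − pKa) = 10^(7.89 − 7.53) = 2.291; fraction as HOCl = 1/(1 + 2.291) = 0.3039.
Free chlorine required for 1.88 ppm HOCl: 1.88 / 0.3039 = 6.187 ppm.
FC to add: 6.187 − 0.2 = 5.987 mg/L as Cl₂.
Cl₂ equivalent: 5.987 mg/L × 773,000 L = 4628 g.
Product at 13.8% available Cl: 4628 / 0.138 = 33,530 g.
Volume: 33,530 g ÷ 1.1 g/mL = 30,490 mL.

30.5 L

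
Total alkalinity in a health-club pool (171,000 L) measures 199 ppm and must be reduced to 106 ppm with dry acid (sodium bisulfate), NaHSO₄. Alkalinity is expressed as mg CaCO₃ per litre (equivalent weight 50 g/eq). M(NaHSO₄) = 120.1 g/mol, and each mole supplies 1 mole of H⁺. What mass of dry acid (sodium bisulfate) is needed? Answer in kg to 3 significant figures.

38.2 kg

Alkalinity to neutralize: (199 − 106) = 93 mg/L as CaCO₃ × 171,000 L = 15,900 g as CaCO₃.
Equivalents of H⁺ required: 15,900 ÷ 50 g/eq = 318.1 eq = 318.1 mol NaHSO₄.
Mass of NaHSO₄: 318.1 × 120.1 = 38,200 g.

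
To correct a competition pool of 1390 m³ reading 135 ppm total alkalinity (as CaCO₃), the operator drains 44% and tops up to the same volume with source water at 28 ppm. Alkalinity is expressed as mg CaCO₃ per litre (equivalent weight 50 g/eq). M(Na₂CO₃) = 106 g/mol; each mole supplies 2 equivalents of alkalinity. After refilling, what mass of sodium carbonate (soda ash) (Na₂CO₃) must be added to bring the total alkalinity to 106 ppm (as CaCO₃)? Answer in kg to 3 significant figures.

Volume: 1390 m³ = 1,390,000 L.
After draining 44% and refilling: 135 × 0.56 + 28 × 0.44 = 87.92 ppm.
Deficit to target: 106 − 87.92 = 18.08 mg/L.
As CaCO₃: 18.08 mg/L × 1,390,000 L = 25,130 g; ÷ 50 g/eq ÷ 2 = 251.3 mol Na₂CO₃.
Mass: 251.3 × 106 = 26,640 g.

26.6 kg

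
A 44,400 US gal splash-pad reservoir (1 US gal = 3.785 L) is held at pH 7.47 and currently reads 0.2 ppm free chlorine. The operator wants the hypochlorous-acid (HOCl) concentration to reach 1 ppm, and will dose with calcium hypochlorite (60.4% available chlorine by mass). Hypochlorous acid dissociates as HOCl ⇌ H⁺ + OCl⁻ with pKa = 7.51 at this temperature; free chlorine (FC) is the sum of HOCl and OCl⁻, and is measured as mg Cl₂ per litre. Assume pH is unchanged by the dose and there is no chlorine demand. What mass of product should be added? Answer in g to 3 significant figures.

Volume: 44,400 US gal × 3.785 L/gal = 168,054 L.
[OCl⁻]/[HOCl] = 10^(pH − pKa) = 10^(7.47 − 7.51) = 0.912; fraction as HOCl = 1/(1 + 0.912) = 0.523.
Free chlorine required for 1 ppm HOCl: 1 / 0.523 = 1.912 ppm.
FC to add: 1.912 − 0.2 = 1.712 mg/L as Cl₂.
Cl₂ equivalent: 1.712 mg/L × 168,054 L = 287.7 g.
Product at 60.4% available Cl: 287.7 / 0.604 = 476.3 g.

476 g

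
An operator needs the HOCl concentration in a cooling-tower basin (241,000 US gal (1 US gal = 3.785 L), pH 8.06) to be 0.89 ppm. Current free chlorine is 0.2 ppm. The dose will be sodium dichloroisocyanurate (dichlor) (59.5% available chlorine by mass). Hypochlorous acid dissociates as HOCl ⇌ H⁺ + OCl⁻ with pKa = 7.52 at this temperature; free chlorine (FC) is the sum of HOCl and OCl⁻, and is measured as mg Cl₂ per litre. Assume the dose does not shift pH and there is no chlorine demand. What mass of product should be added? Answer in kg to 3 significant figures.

5.79 kg

Volume: 241,000 US gal × 3.785 L/gal = 912,185 L.
[OCl⁻]/[HOCl] = 10^(pH − pKa) = 10^(8.06 − 7.52) = 3.467; fraction as HOCl = 1/(1 + 3.467) = 0.2238.
Free chlorine required for 0.89 ppm HOCl: 0.89 / 0.2238 = 3.976 ppm.
FC to add: 3.976 − 0.2 = 3.776 mg/L as Cl₂.
Cl₂ equivalent: 3.776 mg/L × 912,185 L = 3444 g.
Product at 59.5% available Cl: 3444 / 0.595 = 5789 g.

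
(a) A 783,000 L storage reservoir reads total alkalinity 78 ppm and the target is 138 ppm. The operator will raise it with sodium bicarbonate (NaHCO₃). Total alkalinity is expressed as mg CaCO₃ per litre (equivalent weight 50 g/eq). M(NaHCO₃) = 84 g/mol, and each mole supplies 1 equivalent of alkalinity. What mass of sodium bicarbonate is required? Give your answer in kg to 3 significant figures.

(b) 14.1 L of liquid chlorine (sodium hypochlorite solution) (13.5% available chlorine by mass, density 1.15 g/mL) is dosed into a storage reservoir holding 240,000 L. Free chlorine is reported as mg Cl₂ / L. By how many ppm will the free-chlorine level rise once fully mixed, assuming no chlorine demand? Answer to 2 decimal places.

(a) Alkalinity to add: (138 − 78) = 60 mg/L as CaCO₃ × 783,000 L = 46,980 g as CaCO₃.
(a) Equivalents: 46,980 g ÷ 50 g/eq = 939.6 eq.
(a) NaHCO₃ supplies 1 eq per mole → 939.6 mol.
(a) Mass: 939.6 mol × 84 g/mol = 78,930 g.

(b) Mass of solution: 14.1 L × 1000 mL/L × 1.15 g/mL = 16,210 g.
(b) Available chlorine delivered: 16,210 g × 0.135 = 2189 g as Cl₂.
(b) Concentration rise: 2189 g / 240,000 L = 9.121 mg/L = 9.12 ppm.

(a) 78.9 kg; (b) 9.12 ppm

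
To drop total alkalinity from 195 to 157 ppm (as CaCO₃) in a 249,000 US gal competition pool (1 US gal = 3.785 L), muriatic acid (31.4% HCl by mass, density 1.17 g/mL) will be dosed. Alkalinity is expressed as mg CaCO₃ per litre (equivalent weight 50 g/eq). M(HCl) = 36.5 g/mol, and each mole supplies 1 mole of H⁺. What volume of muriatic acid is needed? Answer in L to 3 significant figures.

71.2 L

Volume: 249,000 US gal × 3.785 L/gal = 942,465 L.
Alkalinity to neutralize: (195 − 157) = 38 mg/L as CaCO₃ × 942,465 L = 35,810 g as CaCO₃.
Equivalents of H⁺ required: 35,810 ÷ 50 g/eq = 716.3 eq = 716.3 mol HCl.
Mass of HCl: 716.3 × 36.5 = 26,140 g.
Mass of 31.4% solution: 26,140 / 0.314 = 83,260 g.
Volume: 83,260 g ÷ 1.17 g/mL = 71,160 mL.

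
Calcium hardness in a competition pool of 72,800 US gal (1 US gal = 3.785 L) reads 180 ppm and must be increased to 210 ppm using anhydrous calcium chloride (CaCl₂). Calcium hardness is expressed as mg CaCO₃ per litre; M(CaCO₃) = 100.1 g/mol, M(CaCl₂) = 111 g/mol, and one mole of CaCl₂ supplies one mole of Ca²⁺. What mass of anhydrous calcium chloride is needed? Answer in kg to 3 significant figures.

9.17 kg

Volume: 72,800 US gal × 3.785 L/gal = 275,548 L.
Hardness to add: (210 − 180) = 30 mg/L as CaCO₃ × 275,548 L = 8266 g as CaCO₃.
Moles of Ca²⁺ (1 mol Ca²⁺ ≡ 1 mol CaCO₃): 8266 / 100.1 g/mol = 82.58 mol.
Mass of CaCl₂: 82.58 × 111 = 9167 g.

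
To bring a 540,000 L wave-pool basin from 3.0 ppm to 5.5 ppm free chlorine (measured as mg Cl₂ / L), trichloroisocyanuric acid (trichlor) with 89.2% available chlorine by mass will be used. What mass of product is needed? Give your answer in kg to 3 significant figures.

1.51 kg

Chlorine deficit: 5.5 − 3.0 = 2.5 ppm = 2.5 mg/L as Cl₂.
Cl₂ equivalent needed: 2.5 mg/L × 540,000 L = 1,350,000 mg = 1350 g.
Product at 89.2% available chlorine: 1350 / 0.892 = 1513 g.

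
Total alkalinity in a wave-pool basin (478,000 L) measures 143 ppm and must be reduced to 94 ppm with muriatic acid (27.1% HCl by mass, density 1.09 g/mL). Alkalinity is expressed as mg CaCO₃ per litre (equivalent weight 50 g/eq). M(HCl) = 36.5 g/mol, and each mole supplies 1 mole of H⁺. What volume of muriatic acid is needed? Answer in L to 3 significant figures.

57.9 L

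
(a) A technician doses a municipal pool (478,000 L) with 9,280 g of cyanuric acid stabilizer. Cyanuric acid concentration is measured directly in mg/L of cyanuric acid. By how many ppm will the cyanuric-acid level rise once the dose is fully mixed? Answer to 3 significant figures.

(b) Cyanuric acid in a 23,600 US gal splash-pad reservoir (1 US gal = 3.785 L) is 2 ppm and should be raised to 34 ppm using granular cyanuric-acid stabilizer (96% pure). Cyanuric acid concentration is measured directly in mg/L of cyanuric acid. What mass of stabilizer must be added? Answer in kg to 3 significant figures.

(a) Rise: 9,280 g / 478,000 L × 1000 = 19.41 mg/L.

(b) Volume: 23,600 US gal × 3.785 L/gal = 89,326 L.
(b) CYA to add: (34 − 2) = 32 mg/L × 89,326 L = 2858 g cyanuric acid.
(b) At 96% purity: 2858 / 0.96 = 2978 g product.

(a) 19.4 ppm; (b) 2.98 kg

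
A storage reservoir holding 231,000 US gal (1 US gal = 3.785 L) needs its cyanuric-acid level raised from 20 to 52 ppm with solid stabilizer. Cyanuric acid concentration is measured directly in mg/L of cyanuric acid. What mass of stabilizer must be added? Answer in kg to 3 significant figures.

28.0 kg

Volume: 231,000 US gal × 3.785 L/gal = 874,335 L.
CYA to add: (52 − 20) = 32 mg/L × 874,335 L = 27,980 g cyanuric acid.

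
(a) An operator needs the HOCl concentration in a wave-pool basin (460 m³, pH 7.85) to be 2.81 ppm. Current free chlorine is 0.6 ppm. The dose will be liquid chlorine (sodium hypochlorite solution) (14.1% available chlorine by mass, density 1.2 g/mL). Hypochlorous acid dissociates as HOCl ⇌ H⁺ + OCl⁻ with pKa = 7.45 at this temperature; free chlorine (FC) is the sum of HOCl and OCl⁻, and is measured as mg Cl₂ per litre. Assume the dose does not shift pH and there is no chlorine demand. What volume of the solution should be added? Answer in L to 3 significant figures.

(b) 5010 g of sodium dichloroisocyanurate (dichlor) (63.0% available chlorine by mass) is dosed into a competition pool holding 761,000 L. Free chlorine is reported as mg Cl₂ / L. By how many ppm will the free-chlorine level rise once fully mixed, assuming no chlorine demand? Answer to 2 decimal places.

(a) 25.2 L; (b) 4.15 ppm

(a) Volume: 460 m³ = 460,000 L.
(a) [OCl⁻]/[HOCl] = 10^(pH − pKa) = 10^(7.85 − 7.45) = 2.512; fraction as HOCl = 1/(1 + 2.512) = 0.2847.
(a) Free chlorine required for 2.81 ppm HOCl: 2.81 / 0.2847 = 9.868 ppm.
(a) FC to add: 9.868 − 0.6 = 9.268 mg/L as Cl₂.
(a) Cl₂ equivalent: 9.268 mg/L × 460,000 L = 4263 g.
(a) Product at 14.1% available Cl: 4263 / 0.141 = 30,240 g.
(a) Volume: 30,240 g ÷ 1.2 g/mL = 25,200 mL.

(b) Available chlorine delivered: 5010 g × 0.63 = 3156 g as Cl₂.
(b) Concentration rise: 3156 g / 761,000 L = 4.148 mg/L = 4.15 ppm.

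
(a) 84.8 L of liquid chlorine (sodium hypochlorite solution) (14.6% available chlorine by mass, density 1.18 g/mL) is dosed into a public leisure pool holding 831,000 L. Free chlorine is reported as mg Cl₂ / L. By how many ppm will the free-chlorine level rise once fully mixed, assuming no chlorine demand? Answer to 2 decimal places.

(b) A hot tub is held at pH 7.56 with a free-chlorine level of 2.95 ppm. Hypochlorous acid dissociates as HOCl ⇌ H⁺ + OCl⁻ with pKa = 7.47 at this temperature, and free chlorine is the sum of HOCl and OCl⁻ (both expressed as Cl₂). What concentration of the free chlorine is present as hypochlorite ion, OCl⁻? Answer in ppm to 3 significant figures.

(a) 17.58 ppm; (b) 1.63 ppm

(a) Mass of solution: 84.8 L × 1000 mL/L × 1.18 g/mL = 100,100 g.
(a) Available chlorine delivered: 100,100 g × 0.146 = 14,610 g as Cl₂.
(a) Concentration rise: 14,610 g / 831,000 L = 17.58 mg/L = 17.58 ppm.

(b) [OCl⁻]/[HOCl] = 10^(pH − pKa) = 10^(7.56 − 7.47) = 10^0.09 = 1.23.
(b) Fraction as HOCl = 1 / (1 + 1.23) = 0.4484.
(b) OCl⁻ = (1 − 0.4484) × 2.95 ppm = 1.627 ppm.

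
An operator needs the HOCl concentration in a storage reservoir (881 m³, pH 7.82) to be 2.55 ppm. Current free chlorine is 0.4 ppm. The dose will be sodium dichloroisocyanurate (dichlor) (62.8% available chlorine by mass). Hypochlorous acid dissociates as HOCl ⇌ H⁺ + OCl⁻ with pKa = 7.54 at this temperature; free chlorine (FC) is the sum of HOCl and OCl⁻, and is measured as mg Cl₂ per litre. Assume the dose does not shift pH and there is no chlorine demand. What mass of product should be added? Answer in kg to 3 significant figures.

Volume: 881 m³ = 881,000 L.
[OCl⁻]/[HOCl] = 10^(pH − pKa) = 10^(7.82 − 7.54) = 1.905; fraction as HOCl = 1/(1 + 1.905) = 0.3442.
Free chlorine required for 2.55 ppm HOCl: 2.55 / 0.3442 = 7.409 ppm.
FC to add: 7.409 − 0.4 = 7.009 mg/L as Cl₂.
Cl₂ equivalent: 7.009 mg/L × 881,000 L = 6175 g.
Product at 62.8% available Cl: 6175 / 0.628 = 9833 g.

9.83 kg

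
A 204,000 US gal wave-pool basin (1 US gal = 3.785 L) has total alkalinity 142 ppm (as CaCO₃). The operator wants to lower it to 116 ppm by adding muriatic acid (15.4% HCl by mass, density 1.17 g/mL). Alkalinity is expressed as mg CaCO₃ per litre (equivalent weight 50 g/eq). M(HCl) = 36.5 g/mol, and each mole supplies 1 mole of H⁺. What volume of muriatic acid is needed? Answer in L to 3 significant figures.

Volume: 204,000 US gal × 3.785 L/gal = 772,140 L.
Alkalinity to neutralize: (142 − 116) = 26 mg/L as CaCO₃ × 772,140 L = 20,080 g as CaCO₃.
Equivalents of H⁺ required: 20,080 ÷ 50 g/eq = 401.5 eq = 401.5 mol HCl.
Mass of HCl: 401.5 × 36.5 = 14,660 g.
Mass of 15.4% solution: 14,660 / 0.154 = 95,160 g.
Volume: 95,160 g ÷ 1.17 g/mL = 81,340 mL.

81.3 L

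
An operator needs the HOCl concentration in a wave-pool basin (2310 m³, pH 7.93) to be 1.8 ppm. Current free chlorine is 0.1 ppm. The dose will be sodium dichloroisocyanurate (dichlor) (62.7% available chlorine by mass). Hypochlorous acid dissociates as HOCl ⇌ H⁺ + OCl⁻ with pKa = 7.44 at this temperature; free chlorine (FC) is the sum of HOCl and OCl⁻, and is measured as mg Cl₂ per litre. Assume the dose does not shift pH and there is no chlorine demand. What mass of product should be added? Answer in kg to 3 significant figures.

26.8 kg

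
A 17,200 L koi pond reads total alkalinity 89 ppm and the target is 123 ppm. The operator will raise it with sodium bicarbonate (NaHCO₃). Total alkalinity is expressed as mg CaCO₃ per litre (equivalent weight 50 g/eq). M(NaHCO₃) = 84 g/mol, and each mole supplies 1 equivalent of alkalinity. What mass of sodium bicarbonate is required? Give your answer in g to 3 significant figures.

Alkalinity to add: (123 − 89) = 34 mg/L as CaCO₃ × 17,200 L = 584.8 g as CaCO₃.
Equivalents: 584.8 g ÷ 50 g/eq = 11.7 eq.
NaHCO₃ supplies 1 eq per mole → 11.7 mol.
Mass: 11.7 mol × 84 g/mol = 982.5 g.

982 g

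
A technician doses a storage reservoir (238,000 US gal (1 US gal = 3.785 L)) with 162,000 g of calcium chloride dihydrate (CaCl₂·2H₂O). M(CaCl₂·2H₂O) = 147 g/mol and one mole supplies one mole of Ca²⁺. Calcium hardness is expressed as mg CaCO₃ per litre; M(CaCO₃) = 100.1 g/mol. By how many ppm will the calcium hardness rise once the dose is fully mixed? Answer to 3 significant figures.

Volume: 238,000 US gal × 3.785 L/gal = 900,830 L.
Moles of Ca²⁺: 162,000 g ÷ 147 g/mol = 1102 mol.
As CaCO₃: 1102 mol × 100.1 g/mol = 110,300 g.
Rise: 110,300 g / 900,830 L × 1000 = 122.5 mg/L.

122 ppm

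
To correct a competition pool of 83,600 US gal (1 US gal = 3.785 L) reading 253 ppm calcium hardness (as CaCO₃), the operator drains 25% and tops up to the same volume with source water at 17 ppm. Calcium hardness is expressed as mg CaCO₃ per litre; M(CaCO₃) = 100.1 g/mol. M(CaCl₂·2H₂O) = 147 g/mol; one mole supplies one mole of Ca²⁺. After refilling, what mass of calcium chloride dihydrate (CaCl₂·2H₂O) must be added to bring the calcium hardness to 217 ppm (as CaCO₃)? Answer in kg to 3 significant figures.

Volume: 83,600 US gal × 3.785 L/gal = 316,426 L.
After draining 25% and refilling: 253 × 0.75 + 17 × 0.25 = 194 ppm.
Deficit to target: 217 − 194 = 23 mg/L.
As CaCO₃: 23 mg/L × 316,426 L = 7278 g; ÷ 100.1 = 72.71 mol Ca²⁺.
Mass: 72.71 × 147 = 10,690 g.

10.7 kg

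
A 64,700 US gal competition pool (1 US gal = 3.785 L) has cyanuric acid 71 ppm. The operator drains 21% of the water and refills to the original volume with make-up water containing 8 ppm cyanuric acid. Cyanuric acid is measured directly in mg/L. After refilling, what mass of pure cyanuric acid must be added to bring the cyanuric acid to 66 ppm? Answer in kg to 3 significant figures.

Volume: 64,700 US gal × 3.785 L/gal = 244,890 L.
After draining 21% and refilling: 71 × 0.79 + 8 × 0.21 = 57.77 ppm.
Deficit to target: 66 − 57.77 = 8.23 mg/L.
Mass: 8.23 mg/L × 244,890 L = 2015 g cyanuric acid.

2.02 kg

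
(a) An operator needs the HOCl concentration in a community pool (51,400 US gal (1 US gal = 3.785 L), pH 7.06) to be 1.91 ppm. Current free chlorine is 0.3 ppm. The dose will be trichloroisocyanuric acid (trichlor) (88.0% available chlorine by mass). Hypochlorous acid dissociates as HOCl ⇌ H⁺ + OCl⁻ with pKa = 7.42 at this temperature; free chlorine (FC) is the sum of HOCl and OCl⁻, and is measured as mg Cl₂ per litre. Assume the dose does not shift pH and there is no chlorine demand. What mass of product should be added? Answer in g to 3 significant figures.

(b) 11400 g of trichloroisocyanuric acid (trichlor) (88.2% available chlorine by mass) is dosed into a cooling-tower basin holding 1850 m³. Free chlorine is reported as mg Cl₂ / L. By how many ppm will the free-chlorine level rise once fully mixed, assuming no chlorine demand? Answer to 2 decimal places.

(a) Volume: 51,400 US gal × 3.785 L/gal = 194,549 L.
(a) [OCl⁻]/[HOCl] = 10^(pH − pKa) = 10^(7.06 − 7.42) = 0.4365; fraction as HOCl = 1/(1 + 0.4365) = 0.6961.
(a) Free chlorine required for 1.91 ppm HOCl: 1.91 / 0.6961 = 2.744 ppm.
(a) FC to add: 2.744 − 0.3 = 2.444 mg/L as Cl₂.
(a) Cl₂ equivalent: 2.444 mg/L × 194,549 L = 475.4 g.
(a) Product at 88.0% available Cl: 475.4 / 0.88 = 540.3 g.

(b) Volume: 1850 m³ = 1,850,000 L.
(b) Available chlorine delivered: 11,400 g × 0.882 = 10,050 g as Cl₂.
(b) Concentration rise: 10,050 g / 1,850,000 L = 5.435 mg/L = 5.44 ppm.

(a) 540 g; (b) 5.44 ppm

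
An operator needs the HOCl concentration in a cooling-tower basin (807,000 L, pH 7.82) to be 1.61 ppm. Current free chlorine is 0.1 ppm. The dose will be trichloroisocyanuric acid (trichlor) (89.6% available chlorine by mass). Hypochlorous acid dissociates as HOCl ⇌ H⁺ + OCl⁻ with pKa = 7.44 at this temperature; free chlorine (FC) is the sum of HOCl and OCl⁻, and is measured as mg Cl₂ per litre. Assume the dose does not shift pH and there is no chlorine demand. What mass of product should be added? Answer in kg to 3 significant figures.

[OCl⁻]/[HOCl] = 10^(pH − pKa) = 10^(7.82 − 7.44) = 2.399; fraction as HOCl = 1/(1 + 2.399) = 0.2942.
Free chlorine required for 1.61 ppm HOCl: 1.61 / 0.2942 = 5.472 ppm.
FC to add: 5.472 − 0.1 = 5.372 mg/L as Cl₂.
Cl₂ equivalent: 5.372 mg/L × 807,000 L = 4335 g.
Product at 89.6% available Cl: 4335 / 0.896 = 4839 g.

4.84 kg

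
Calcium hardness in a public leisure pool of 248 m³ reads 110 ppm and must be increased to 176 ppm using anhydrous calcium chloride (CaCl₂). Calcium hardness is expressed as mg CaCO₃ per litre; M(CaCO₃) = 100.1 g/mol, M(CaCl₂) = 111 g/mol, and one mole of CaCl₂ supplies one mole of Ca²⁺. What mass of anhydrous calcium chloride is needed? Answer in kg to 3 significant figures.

18.2 kg

Volume: 248 m³ = 248,000 L.
Hardness to add: (176 − 110) = 66 mg/L as CaCO₃ × 248,000 L = 16,370 g as CaCO₃.
Moles of Ca²⁺ (1 mol Ca²⁺ ≡ 1 mol CaCO₃): 16,370 / 100.1 g/mol = 163.5 mol.
Mass of CaCl₂: 163.5 × 111 = 18,150 g.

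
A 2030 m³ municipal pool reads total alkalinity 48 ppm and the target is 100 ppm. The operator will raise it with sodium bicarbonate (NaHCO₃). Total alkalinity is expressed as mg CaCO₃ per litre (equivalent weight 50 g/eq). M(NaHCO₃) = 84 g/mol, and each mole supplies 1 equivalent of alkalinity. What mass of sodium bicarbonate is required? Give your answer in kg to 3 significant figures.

177 kg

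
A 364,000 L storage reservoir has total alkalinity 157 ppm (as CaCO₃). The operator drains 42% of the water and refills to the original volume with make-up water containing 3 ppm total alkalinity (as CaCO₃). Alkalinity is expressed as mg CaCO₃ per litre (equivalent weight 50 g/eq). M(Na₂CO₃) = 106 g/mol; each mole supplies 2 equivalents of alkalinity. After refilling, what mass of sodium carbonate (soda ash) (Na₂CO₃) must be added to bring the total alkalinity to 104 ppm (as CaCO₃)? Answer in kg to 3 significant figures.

After draining 42% and refilling: 157 × 0.58 + 3 × 0.42 = 92.32 ppm.
Deficit to target: 104 − 92.32 = 11.68 mg/L.
As CaCO₃: 11.68 mg/L × 364,000 L = 4252 g; ÷ 50 g/eq ÷ 2 = 42.52 mol Na₂CO₃.
Mass: 42.52 × 106 = 4507 g.

4.51 kg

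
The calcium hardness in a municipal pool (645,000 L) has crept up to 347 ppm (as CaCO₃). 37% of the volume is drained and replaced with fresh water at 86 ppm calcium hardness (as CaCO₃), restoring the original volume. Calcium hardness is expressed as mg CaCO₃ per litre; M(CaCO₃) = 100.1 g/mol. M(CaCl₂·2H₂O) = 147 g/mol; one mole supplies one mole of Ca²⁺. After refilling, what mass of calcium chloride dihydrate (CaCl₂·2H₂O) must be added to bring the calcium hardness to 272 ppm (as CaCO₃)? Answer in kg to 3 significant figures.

20.4 kg

After draining 37% and refilling: 347 × 0.63 + 86 × 0.37 = 250.43 ppm.
Deficit to target: 272 − 250.43 = 21.57 mg/L.
As CaCO₃: 21.57 mg/L × 645,000 L = 13,910 g; ÷ 100.1 = 139 mol Ca²⁺.
Mass: 139 × 147 = 20,430 g.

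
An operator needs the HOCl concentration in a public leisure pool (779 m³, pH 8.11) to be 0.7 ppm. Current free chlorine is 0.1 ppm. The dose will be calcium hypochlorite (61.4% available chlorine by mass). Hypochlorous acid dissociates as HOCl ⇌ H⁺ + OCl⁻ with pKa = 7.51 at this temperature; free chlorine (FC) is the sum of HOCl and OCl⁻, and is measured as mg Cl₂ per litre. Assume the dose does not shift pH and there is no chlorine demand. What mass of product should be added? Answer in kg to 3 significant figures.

4.30 kg

Volume: 779 m³ = 779,000 L.
[OCl⁻]/[HOCl] = 10^(pH − pKa) = 10^(8.11 − 7.51) = 3.981; fraction as HOCl = 1/(1 + 3.981) = 0.2008.
Free chlorine required for 0.7 ppm HOCl: 0.7 / 0.2008 = 3.487 ppm.
FC to add: 3.487 − 0.1 = 3.387 mg/L as Cl₂.
Cl₂ equivalent: 3.387 mg/L × 779,000 L = 2638 g.
Product at 61.4% available Cl: 2638 / 0.614 = 4297 g.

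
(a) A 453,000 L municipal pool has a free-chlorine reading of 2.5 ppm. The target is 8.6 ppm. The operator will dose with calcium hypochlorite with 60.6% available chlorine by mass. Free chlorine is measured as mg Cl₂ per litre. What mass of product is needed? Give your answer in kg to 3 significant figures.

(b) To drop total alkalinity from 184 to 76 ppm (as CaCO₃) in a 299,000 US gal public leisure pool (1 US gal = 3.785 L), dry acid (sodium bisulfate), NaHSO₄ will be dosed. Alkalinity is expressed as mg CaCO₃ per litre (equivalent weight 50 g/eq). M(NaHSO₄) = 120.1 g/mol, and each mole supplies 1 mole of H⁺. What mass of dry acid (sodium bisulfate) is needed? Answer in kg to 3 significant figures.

(a) Chlorine deficit: 8.6 − 2.5 = 6.1 ppm = 6.1 mg/L as Cl₂.
(a) Cl₂ equivalent needed: 6.1 mg/L × 453,000 L = 2,763,000 mg = 2763 g.
(a) Product at 60.6% available chlorine: 2763 / 0.606 = 4560 g.

(b) Volume: 299,000 US gal × 3.785 L/gal = 1,131,715 L.
(b) Alkalinity to neutralize: (184 − 76) = 108 mg/L as CaCO₃ × 1,131,715 L = 122,200 g as CaCO₃.
(b) Equivalents of H⁺ required: 122,200 ÷ 50 g/eq = 2445 eq = 2445 mol NaHSO₄.
(b) Mass of NaHSO₄: 2445 × 120.1 = 293,600 g.

(a) 4.56 kg; (b) 294 kg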